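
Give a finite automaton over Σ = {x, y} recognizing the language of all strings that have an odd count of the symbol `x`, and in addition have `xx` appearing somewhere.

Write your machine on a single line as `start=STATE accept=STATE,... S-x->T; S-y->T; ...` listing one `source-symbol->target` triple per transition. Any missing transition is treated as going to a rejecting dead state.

start=q0; accept=q4; q0-x->q1; q0-y->q0; q1-x->q2; q1-y->q3; q2-x->q4; q2-y->q2; q3-x->q5; q3-y->q3; q4-x->q2; q4-y->q4; q5-x->q4; q5-y->q0

Build one automaton per condition and run them in lockstep. The first has 2 states tracking the count of `x`s modulo 2; the second has 3 states tracking whether and how much of `xx` has been seen. A product state is a pair (one from each), accepting exactly when both do.
6 states suffice.
        x   y  
>  q0   q1  q0 
   q1   q2  q3 
   q2   q4  q2 
   q3   q5  q3 
 * q4   q2  q4 
   q5   q4  q0 
(> = start, * = accepting)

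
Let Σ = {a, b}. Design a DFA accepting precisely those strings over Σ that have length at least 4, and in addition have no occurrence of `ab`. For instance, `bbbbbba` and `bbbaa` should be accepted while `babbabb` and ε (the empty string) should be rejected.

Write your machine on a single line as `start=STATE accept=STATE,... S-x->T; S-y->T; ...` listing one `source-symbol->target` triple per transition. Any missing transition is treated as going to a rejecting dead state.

Handle the two conditions separately and then intersect. The first has 6 states tracking the input length, saturating at 5; the second has 3 states tracking partial matches of the forbidden pattern `ab`. A product state is a pair (one from each), accepting exactly when both do. Minimizing collapses redundant product states.
With 10 states:
        a   b  
>  q0   q1  q2 
   q1   q3  q4 
   q2   q3  q5 
   q3   q6  q4 
   q4   q4  q4 
   q5   q6  q7 
   q6   q8  q4 
   q7   q8  q9 
 * q8   q8  q4 
 * q9   q8  q9 
(> = start, * = accepting)

start=q0; accept=q8,q9; q0-a->q1; q0-b->q2; q1-a->q3; q1-b->q4; q2-a->q3; q2-b->q5; q3-a->q6; q3-b->q4; q4-a->q4; q4-b->q4; q5-a->q6; q5-b->q7; q6-a->q8; q6-b->q4; q7-a->q8; q7-b->q9; q8-a->q8; q8-b->q4; q9-a->q8; q9-b->q9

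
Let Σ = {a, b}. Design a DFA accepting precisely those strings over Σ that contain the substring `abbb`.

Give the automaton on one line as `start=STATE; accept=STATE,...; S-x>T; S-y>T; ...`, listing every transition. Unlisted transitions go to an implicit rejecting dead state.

start=s0; accept=s4; s0-a>s1; s0-b>s0; s1-a>s1; s1-b>s2; s2-a>s1; s2-b>s3; s3-a>s1; s3-b>s4; s4-a>s4; s4-b>s4

Track how much of `abbb` has been matched so far: state s0 is no progress, s4 is the absorbing accept state reached once `abbb` has occurred. Intermediate states record partial matches; on a mismatch, fall back to the longest reusable overlap.
5 states suffice.
        a   b  
>  s0   s1  s0 
   s1   s1  s2 
   s2   s1  s3 
   s3   s1  s4 
 * s4   s4  s4 
(> = start, * = accepting)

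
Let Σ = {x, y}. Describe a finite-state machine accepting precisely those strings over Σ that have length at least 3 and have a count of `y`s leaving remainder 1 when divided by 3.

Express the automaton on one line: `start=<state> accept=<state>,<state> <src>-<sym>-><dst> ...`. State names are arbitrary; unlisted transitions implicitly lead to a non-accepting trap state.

Build one automaton per condition and run them in lockstep. One (5 states) tracks the input length, saturating at 4; the other (3 states) tracks the count of `y`s modulo 3. Each combined state is a pair, one component from each; accept when both components accept.
          x    y  
>  S0     S1   S2 
   S1     S3   S4 
   S2     S4   S5 
   S3     S6   S7 
   S4     S7   S8 
   S5     S8   S6 
   S6     S9  S10 
 * S7    S10  S11 
   S8    S11   S9 
   S9     S9  S10 
 * S10   S10  S11 
   S11   S11   S9 
(> = start, * = accepting)

start=S0 accept=S7,S10 S0-x->S1 S0-y->S2 S1-x->S3 S1-y->S4 S2-x->S4 S2-y->S5 S3-x->S6 S3-y->S7 S4-x->S7 S4-y->S8 S5-x->S8 S5-y->S6 S6-x->S9 S6-y->S10 S7-x->S10 S7-y->S11 S8-x->S11 S8-y->S9 S9-x->S9 S9-y->S10 S10-x->S10 S10-y->S11 S11-x->S11 S11-y->S9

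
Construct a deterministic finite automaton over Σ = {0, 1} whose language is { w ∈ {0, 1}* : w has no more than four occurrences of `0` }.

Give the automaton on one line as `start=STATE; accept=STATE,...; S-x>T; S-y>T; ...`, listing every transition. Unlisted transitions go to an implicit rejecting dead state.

start=s0; accept=s0,s1,s2,s3,s4; s0-0>s1; s0-1>s0; s1-0>s2; s1-1>s1; s2-0>s3; s2-1>s2; s3-0>s4; s3-1>s3; s4-0>s5; s4-1>s4; s5-0>s5; s5-1>s5

Count `0`s, saturating at 5: states s0 through s4 mean 0 through 4 `0`s seen; s5 means more than 4. Each `0` increments (capped at s5); other symbols loop. Accept from {s0, s1, s2, s3, s4}.
A 6-state machine:
        0   1  
>* s0   s1  s0 
 * s1   s2  s1 
 * s2   s3  s2 
 * s3   s4  s3 
 * s4   s5  s4 
   s5   s5  s5 
(> = start, * = accepting)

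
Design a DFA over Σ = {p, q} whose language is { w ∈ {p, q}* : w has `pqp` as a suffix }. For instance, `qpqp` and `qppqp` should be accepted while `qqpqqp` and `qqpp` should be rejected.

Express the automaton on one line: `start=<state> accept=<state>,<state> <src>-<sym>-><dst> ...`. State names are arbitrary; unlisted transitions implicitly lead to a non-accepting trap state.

Remember how much of `pqp` the current input suffix matches. State S0 means no match yet; S1 means the last symbol is `p`; S2 means the last 2 symbols are `pq`; S3 means the last 3 symbols are `pqp`. Only S3 accepts. On a mismatch, fall back to the longest proper suffix that is still a prefix of `pqp`.
        p   q  
>  S0   S1  S0 
   S1   S1  S2 
   S2   S3  S0 
 * S3   S1  S2 
(> = start, * = accepting)

start=S0 accept=S3 S0-p->S1 S0-q->S0 S1-p->S1 S1-q->S2 S2-p->S3 S2-q->S0 S3-p->S1 S3-q->S2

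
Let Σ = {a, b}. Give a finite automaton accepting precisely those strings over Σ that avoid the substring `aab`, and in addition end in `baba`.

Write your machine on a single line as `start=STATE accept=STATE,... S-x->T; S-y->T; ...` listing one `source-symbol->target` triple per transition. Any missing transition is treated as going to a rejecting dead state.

start=q0; accept=q8; q0-a->q1; q0-b->q2; q1-a->q3; q1-b->q2; q2-a->q4; q2-b->q2; q3-a->q3; q3-b->q5; q4-a->q3; q4-b->q6; q5-a->q7; q5-b->q5; q6-a->q8; q6-b->q2; q7-a->q9; q7-b->q10; q8-a->q3; q8-b->q6; q9-a->q9; q9-b->q5; q10-a->q11; q10-b->q5; q11-a->q9; q11-b->q10

Run two small machines in parallel and take their product. One (4 states) tracks partial matches of the forbidden pattern `aab`; the other (5 states) tracks how much of the suffix `baba` has currently been matched. Each combined state is a pair, one component from each; accept when both components accept.
12 states suffice.
          a    b  
>  q0     q1   q2 
   q1     q3   q2 
   q2     q4   q2 
   q3     q3   q5 
   q4     q3   q6 
   q5     q7   q5 
   q6     q8   q2 
   q7     q9  q10 
 * q8     q3   q6 
   q9     q9   q5 
   q10   q11   q5 
   q11    q9  q10 
(> = start, * = accepting)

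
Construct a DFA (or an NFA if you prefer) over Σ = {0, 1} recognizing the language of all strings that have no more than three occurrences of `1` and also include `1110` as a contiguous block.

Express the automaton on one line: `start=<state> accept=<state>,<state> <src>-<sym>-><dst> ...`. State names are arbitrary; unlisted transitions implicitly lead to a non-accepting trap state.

start=s0 accept=s5 s0-0->s0 s0-1->s1 s1-0->s2 s1-1->s3 s2-0->s2 s2-1->s2 s3-0->s2 s3-1->s4 s4-0->s5 s4-1->s2 s5-0->s5 s5-1->s2

Handle the two conditions separately and then intersect. One (5 states) tracks the count of `1`s, saturating at 4; the other (5 states) tracks whether and how much of `1110` has been seen. Each combined state is a pair, one component from each; accept when both components accept. Equivalent product states are then merged.
A 6-state machine:
        0   1  
>  s0   s0  s1 
   s1   s2  s3 
   s2   s2  s2 
   s3   s2  s4 
   s4   s5  s2 
 * s5   s5  s2 
(> = start, * = accepting)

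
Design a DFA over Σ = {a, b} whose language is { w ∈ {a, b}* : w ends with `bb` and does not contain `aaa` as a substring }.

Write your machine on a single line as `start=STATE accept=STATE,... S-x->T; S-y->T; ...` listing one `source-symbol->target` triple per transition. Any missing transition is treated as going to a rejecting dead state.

Run two small machines in parallel and take their product. One (3 states) tracks how much of the suffix `bb` has currently been matched; the other (4 states) tracks partial matches of the forbidden pattern `aaa`. Each combined state is a pair, one component from each; accept when both components accept.
With 8 states:
        a   b  
>  s0   s1  s2 
   s1   s3  s2 
   s2   s1  s4 
   s3   s5  s2 
 * s4   s1  s4 
   s5   s5  s6 
   s6   s5  s7 
   s7   s5  s7 
(> = start, * = accepting)

start=s0; accept=s4; s0-a->s1; s0-b->s2; s1-a->s3; s1-b->s2; s2-a->s1; s2-b->s4; s3-a->s5; s3-b->s2; s4-a->s1; s4-b->s4; s5-a->s5; s5-b->s6; s6-a->s5; s6-b->s7; s7-a->s5; s7-b->s7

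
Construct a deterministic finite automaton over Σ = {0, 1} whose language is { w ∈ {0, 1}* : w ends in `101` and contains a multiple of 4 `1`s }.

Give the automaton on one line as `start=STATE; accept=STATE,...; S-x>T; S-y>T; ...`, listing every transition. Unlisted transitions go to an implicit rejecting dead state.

start=q0; accept=q13; q0-0>q0; q0-1>q1; q1-0>q2; q1-1>q3; q2-0>q4; q2-1>q5; q3-0>q6; q3-1>q7; q4-0>q4; q4-1>q3; q5-0>q6; q5-1>q7; q6-0>q8; q6-1>q9; q7-0>q10; q7-1>q11; q8-0>q8; q8-1>q7; q9-0>q10; q9-1>q11; q10-0>q12; q10-1>q13; q11-0>q14; q11-1>q1; q12-0>q12; q12-1>q11; q13-0>q14; q13-1>q1; q14-0>q0; q14-1>q15; q15-0>q2; q15-1>q3

Run two small machines in parallel and take their product. The first has 4 states tracking how much of the suffix `101` has currently been matched; the second has 4 states tracking the count of `1`s modulo 4. A product state is a pair (one from each), accepting exactly when both do.
16 states suffice.
          0    1  
>  q0     q0   q1 
   q1     q2   q3 
   q2     q4   q5 
   q3     q6   q7 
   q4     q4   q3 
   q5     q6   q7 
   q6     q8   q9 
   q7    q10  q11 
   q8     q8   q7 
   q9    q10  q11 
   q10   q12  q13 
   q11   q14   q1 
   q12   q12  q11 
 * q13   q14   q1 
   q14    q0  q15 
   q15    q2   q3 
(> = start, * = accepting)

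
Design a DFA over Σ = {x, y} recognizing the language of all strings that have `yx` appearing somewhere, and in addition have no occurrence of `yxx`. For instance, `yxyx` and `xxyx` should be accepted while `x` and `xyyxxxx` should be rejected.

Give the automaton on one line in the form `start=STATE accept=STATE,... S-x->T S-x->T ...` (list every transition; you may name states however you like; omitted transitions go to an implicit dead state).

start=q0 accept=q2,q4 q0-x->q0 q0-y->q1 q1-x->q2 q1-y->q1 q2-x->q3 q2-y->q4 q3-x->q3 q3-y->q3 q4-x->q2 q4-y->q4

Build one automaton per condition and run them in lockstep. The first has 3 states tracking whether and how much of `yx` has been seen; the second has 4 states tracking partial matches of the forbidden pattern `yxx`. A product state is a pair (one from each), accepting exactly when both do.
With 5 states:
        x   y  
>  q0   q0  q1 
   q1   q2  q1 
 * q2   q3  q4 
   q3   q3  q3 
 * q4   q2  q4 
(> = start, * = accepting)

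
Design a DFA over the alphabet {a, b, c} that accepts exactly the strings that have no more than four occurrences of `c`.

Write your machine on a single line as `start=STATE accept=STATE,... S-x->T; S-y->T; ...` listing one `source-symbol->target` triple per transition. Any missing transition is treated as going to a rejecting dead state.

Only the number of `c`s matters, and only up to 5. Make a chain s0 → s1 → s2 → s3 → s4 → s5 advanced by each `c` (with s5 absorbing); every other symbol self-loops. The accepting set is {s0, s1, s2, s3, s4}.
        a   b   c  
>* s0   s0  s0  s1 
 * s1   s1  s1  s2 
 * s2   s2  s2  s3 
 * s3   s3  s3  s4 
 * s4   s4  s4  s5 
   s5   s5  s5  s5 
(> = start, * = accepting)

start=s0; accept=s0,s1,s2,s3,s4; s0-a->s0; s0-b->s0; s0-c->s1; s1-a->s1; s1-b->s1; s1-c->s2; s2-a->s2; s2-b->s2; s2-c->s3; s3-a->s3; s3-b->s3; s3-c->s4; s4-a->s4; s4-b->s4; s4-c->s5; s5-a->s5; s5-b->s5; s5-c->s5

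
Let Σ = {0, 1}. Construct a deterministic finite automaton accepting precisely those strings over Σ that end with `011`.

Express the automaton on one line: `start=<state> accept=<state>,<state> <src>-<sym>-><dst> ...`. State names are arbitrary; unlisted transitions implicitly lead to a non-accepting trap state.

Remember how much of `011` the current input suffix matches. State q0 means no match yet; q1 means the last symbol is `0`; q2 means the last 2 symbols are `01`; q3 means the last 3 symbols are `011`. Only q3 accepts. On a mismatch, fall back to the longest proper suffix that is still a prefix of `011`.
        0   1  
>  q0   q1  q0 
   q1   q1  q2 
   q2   q1  q3 
 * q3   q1  q0 
(> = start, * = accepting)

start=q0 accept=q3 q0-0->q1 q0-1->q0 q1-0->q1 q1-1->q2 q2-0->q1 q2-1->q3 q3-0->q1 q3-1->q0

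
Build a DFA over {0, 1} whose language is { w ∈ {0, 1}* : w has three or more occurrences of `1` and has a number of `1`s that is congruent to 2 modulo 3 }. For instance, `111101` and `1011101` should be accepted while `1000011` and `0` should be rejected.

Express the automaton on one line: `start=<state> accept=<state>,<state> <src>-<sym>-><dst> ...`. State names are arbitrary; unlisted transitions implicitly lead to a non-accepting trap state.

start=s0 accept=s5 s0-0->s0 s0-1->s1 s1-0->s1 s1-1->s2 s2-0->s2 s2-1->s3 s3-0->s3 s3-1->s4 s4-0->s4 s4-1->s5 s5-0->s5 s5-1->s6 s6-0->s6 s6-1->s4

Handle the two conditions separately and then intersect. One (5 states) tracks the count of `1`s, saturating at 4; the other (3 states) tracks the count of `1`s modulo 3. Each combined state is a pair, one component from each; accept when both components accept.
With 7 states:
        0   1  
>  s0   s0  s1 
   s1   s1  s2 
   s2   s2  s3 
   s3   s3  s4 
   s4   s4  s5 
 * s5   s5  s6 
   s6   s6  s4 
(> = start, * = accepting)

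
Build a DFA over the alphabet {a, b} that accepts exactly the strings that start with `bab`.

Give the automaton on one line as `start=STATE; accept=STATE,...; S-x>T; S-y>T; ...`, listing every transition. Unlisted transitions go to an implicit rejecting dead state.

Check the first 3 symbols one by one: q0 through q2 record how many have matched `bab` so far; any wrong symbol goes to the dead state q4. After all 3 match we enter the accepting sink q3.
        a   b  
>  q0   q4  q1 
   q1   q2  q4 
   q2   q4  q3 
 * q3   q3  q3 
   q4   q4  q4 
(> = start, * = accepting)

start=q0; accept=q3; q0-a>q4; q0-b>q1; q1-a>q2; q1-b>q4; q2-a>q4; q2-b>q3; q3-a>q3; q3-b>q3; q4-a>q4; q4-b>q4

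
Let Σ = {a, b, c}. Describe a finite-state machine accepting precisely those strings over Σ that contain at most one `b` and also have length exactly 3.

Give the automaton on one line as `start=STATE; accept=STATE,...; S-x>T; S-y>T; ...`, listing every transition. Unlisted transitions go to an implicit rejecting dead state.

Run two small machines in parallel and take their product. One (3 states) tracks the count of `b`s, saturating at 2; the other (5 states) tracks the input length, saturating at 4. Each combined state is a pair, one component from each; accept when both components accept.
With 12 states:
          a    b    c  
>  s0     s1   s2   s1 
   s1     s3   s4   s3 
   s2     s4   s5   s4 
   s3     s6   s7   s6 
   s4     s7   s8   s7 
   s5     s8   s8   s8 
 * s6     s9  s10   s9 
 * s7    s10  s11  s10 
   s8    s11  s11  s11 
   s9     s9  s10   s9 
   s10   s10  s11  s10 
   s11   s11  s11  s11 
(> = start, * = accepting)

start=s0; accept=s6,s7; s0-a>s1; s0-b>s2; s0-c>s1; s1-a>s3; s1-b>s4; s1-c>s3; s2-a>s4; s2-b>s5; s2-c>s4; s3-a>s6; s3-b>s7; s3-c>s6; s4-a>s7; s4-b>s8; s4-c>s7; s5-a>s8; s5-b>s8; s5-c>s8; s6-a>s9; s6-b>s10; s6-c>s9; s7-a>s10; s7-b>s11; s7-c>s10; s8-a>s11; s8-b>s11; s8-c>s11; s9-a>s9; s9-b>s10; s9-c>s9; s10-a>s10; s10-b>s11; s10-c>s10; s11-a>s11; s11-b>s11; s11-c>s11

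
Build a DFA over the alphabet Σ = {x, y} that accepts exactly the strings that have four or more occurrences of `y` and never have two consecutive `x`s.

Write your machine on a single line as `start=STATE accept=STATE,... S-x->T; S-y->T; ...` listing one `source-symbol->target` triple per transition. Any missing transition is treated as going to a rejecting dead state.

start=q0; accept=q9,q10; q0-x->q1; q0-y->q2; q1-x->q3; q1-y->q2; q2-x->q4; q2-y->q5; q3-x->q3; q3-y->q3; q4-x->q3; q4-y->q5; q5-x->q6; q5-y->q7; q6-x->q3; q6-y->q7; q7-x->q8; q7-y->q9; q8-x->q3; q8-y->q9; q9-x->q10; q9-y->q9; q10-x->q3; q10-y->q9

Build one automaton per condition and run them in lockstep. One (6 states) tracks the count of `y`s, saturating at 5; the other (3 states) tracks partial matches of the forbidden pattern `xx`. Each combined state is a pair, one component from each; accept when both components accept. Equivalent product states are then merged.
An 11-state machine:
          x    y  
>  q0     q1   q2 
   q1     q3   q2 
   q2     q4   q5 
   q3     q3   q3 
   q4     q3   q5 
   q5     q6   q7 
   q6     q3   q7 
   q7     q8   q9 
   q8     q3   q9 
 * q9    q10   q9 
 * q10    q3   q9 
(> = start, * = accepting)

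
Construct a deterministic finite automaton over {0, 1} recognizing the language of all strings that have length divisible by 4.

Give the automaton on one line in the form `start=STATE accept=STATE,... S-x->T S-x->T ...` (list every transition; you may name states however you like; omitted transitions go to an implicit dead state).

start=S0 accept=S0 S0-0->S1 S0-1->S1 S1-0->S2 S1-1->S2 S2-0->S3 S2-1->S3 S3-0->S0 S3-1->S0

Only the length mod 4 matters, so use a 4-cycle: from any state, every input symbol moves to the next state, wrapping S3 back to S0. Mark S0 accepting.
        0   1  
>* S0   S1  S1 
   S1   S2  S2 
   S2   S3  S3 
   S3   S0  S0 
(> = start, * = accepting)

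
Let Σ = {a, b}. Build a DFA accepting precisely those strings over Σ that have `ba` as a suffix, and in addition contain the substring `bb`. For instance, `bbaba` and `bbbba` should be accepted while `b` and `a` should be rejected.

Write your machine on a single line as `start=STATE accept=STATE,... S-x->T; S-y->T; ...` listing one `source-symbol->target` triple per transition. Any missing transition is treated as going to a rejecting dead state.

start=s0; accept=s4; s0-a->s0; s0-b->s1; s1-a->s2; s1-b->s3; s2-a->s0; s2-b->s1; s3-a->s4; s3-b->s3; s4-a->s5; s4-b->s3; s5-a->s5; s5-b->s3

Build one automaton per condition and run them in lockstep. One (3 states) tracks how much of the suffix `ba` has currently been matched; the other (3 states) tracks whether and how much of `bb` has been seen. Each combined state is a pair, one component from each; accept when both components accept.
6 states suffice.
        a   b  
>  s0   s0  s1 
   s1   s2  s3 
   s2   s0  s1 
   s3   s4  s3 
 * s4   s5  s3 
   s5   s5  s3 
(> = start, * = accepting)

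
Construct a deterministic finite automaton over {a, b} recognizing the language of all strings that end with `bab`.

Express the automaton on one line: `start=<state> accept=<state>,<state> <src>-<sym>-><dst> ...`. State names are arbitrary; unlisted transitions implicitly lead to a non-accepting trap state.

Let each state record the length of the longest suffix of the input read so far that is also a prefix of `bab`. s1 means the last symbol is `b`; s2 means the last 2 symbols are `ba`; s3 means the last 3 symbols are `bab`. Accept only at s3, where the string currently ends in `bab`.
A 4-state machine:
        a   b  
>  s0   s0  s1 
   s1   s2  s1 
   s2   s0  s3 
 * s3   s2  s1 
(> = start, * = accepting)

start=s0 accept=s3 s0-a->s0 s0-b->s1 s1-a->s2 s1-b->s1 s2-a->s0 s2-b->s3 s3-a->s2 s3-b->s1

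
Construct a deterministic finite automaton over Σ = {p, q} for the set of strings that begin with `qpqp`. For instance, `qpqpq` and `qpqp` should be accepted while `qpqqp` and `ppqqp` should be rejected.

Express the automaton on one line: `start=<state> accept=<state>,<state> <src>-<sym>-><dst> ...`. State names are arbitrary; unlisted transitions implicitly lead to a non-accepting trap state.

Walk along `qpqp` while the input agrees: from s0 take `q` to s1, and so on. Any deviation drops to the rejecting sink s5. Once s4 is reached the prefix is confirmed and every continuation is accepted.
6 states suffice.
        p   q  
>  s0   s5  s1 
   s1   s2  s5 
   s2   s5  s3 
   s3   s4  s5 
 * s4   s4  s4 
   s5   s5  s5 
(> = start, * = accepting)

start=s0 accept=s4 s0-p->s5 s0-q->s1 s1-p->s2 s1-q->s5 s2-p->s5 s2-q->s3 s3-p->s4 s3-q->s5 s4-p->s4 s4-q->s4 s5-p->s5 s5-q->s5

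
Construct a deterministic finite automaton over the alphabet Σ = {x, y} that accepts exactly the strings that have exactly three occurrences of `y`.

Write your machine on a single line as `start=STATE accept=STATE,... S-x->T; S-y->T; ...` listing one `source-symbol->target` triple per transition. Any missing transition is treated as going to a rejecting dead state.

Only the number of `y`s matters, and only up to 4. Make a chain q0 → q1 → q2 → q3 → q4 advanced by each `y` (with q4 absorbing); every other symbol self-loops. The accepting set is {q3}.
        x   y  
>  q0   q0  q1 
   q1   q1  q2 
   q2   q2  q3 
 * q3   q3  q4 
   q4   q4  q4 
(> = start, * = accepting)

start=q0; accept=q3; q0-x->q0; q0-y->q1; q1-x->q1; q1-y->q2; q2-x->q2; q2-y->q3; q3-x->q3; q3-y->q4; q4-x->q4; q4-y->q4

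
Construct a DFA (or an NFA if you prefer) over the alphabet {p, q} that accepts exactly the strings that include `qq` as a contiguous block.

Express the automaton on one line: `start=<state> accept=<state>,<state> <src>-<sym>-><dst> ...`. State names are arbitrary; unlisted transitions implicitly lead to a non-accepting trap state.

start=s0 accept=s2 s0-p->s0 s0-q->s1 s1-p->s0 s1-q->s2 s2-p->s2 s2-q->s2

States s0..s1 record the length of the longest prefix of `qq` that matches the current input suffix. Reaching s2 means `qq` has been seen, and we stay there forever. Accept from s2.
A 3-state machine:
        p   q  
>  s0   s0  s1 
   s1   s0  s2 
 * s2   s2  s2 
(> = start, * = accepting)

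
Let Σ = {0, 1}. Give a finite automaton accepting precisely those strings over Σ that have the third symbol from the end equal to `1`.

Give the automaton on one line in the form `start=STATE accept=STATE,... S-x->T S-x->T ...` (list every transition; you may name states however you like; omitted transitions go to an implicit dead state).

start=A accept=L,M,N,O A-0->B A-1->C B-0->D B-1->E C-0->F C-1->G D-0->H D-1->I E-0->J E-1->K F-0->L F-1->M G-0->N G-1->O H-0->H H-1->I I-0->J I-1->K J-0->L J-1->M K-0->N K-1->O L-0->H L-1->I M-0->J M-1->K N-0->L N-1->M O-0->N O-1->O

A DFA must remember the last 3 symbols (since which symbol is third-to-last isn't known until the input ends). Use one state per possible window of the last ≤3 symbols; accept from those whose window starts with `1`.
       0  1 
>  A   B  C 
   B   D  E 
   C   F  G 
   D   H  I 
   E   J  K 
   F   L  M 
   G   N  O 
   H   H  I 
   I   J  K 
   J   L  M 
   K   N  O 
 * L   H  I 
 * M   J  K 
 * N   L  M 
 * O   N  O 
(> = start, * = accepting)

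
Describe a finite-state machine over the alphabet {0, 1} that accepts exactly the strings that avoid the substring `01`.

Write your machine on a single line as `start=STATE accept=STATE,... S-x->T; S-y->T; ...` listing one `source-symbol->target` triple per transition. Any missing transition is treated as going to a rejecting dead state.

Track partial matches of the forbidden pattern `01`. State q2 is a dead state reached once `01` has occurred; every other state accepts. q0 means no part of `01` is currently matched.
        0   1  
>* q0   q1  q0 
 * q1   q1  q2 
   q2   q2  q2 
(> = start, * = accepting)

start=q0; accept=q0,q1; q0-0->q1; q0-1->q0; q1-0->q1; q1-1->q2; q2-0->q2; q2-1->q2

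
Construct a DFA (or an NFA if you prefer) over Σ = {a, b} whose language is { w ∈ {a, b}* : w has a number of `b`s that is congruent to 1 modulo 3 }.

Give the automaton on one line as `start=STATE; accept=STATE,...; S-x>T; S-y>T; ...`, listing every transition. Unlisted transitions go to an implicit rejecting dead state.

start=S0; accept=S1; S0-a>S0; S0-b>S1; S1-a>S1; S1-b>S2; S2-a>S2; S2-b>S0

Keep the running count of `b`s modulo 3: each `b` advances along the cycle S0 → S1 → S2 → S0 while other symbols loop. Accept at S1.
3 states suffice.
        a   b  
>  S0   S0  S1 
 * S1   S1  S2 
   S2   S2  S0 
(> = start, * = accepting)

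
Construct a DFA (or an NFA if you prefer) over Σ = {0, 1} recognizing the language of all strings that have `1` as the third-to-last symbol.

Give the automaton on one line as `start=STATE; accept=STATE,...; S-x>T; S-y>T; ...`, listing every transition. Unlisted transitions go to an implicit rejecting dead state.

A DFA must remember the last 3 symbols (since which symbol is third-to-last isn't known until the input ends). Use one state per possible window of the last ≤3 symbols; accept from those whose window starts with `1`.
          0    1  
>  q0     q1   q2 
   q1     q3   q4 
   q2     q5   q6 
   q3     q7   q8 
   q4     q9  q10 
   q5    q11  q12 
   q6    q13  q14 
   q7     q7   q8 
   q8     q9  q10 
   q9    q11  q12 
   q10   q13  q14 
 * q11    q7   q8 
 * q12    q9  q10 
 * q13   q11  q12 
 * q14   q13  q14 
(> = start, * = accepting)

start=q0; accept=q11,q12,q13,q14; q0-0>q1; q0-1>q2; q1-0>q3; q1-1>q4; q2-0>q5; q2-1>q6; q3-0>q7; q3-1>q8; q4-0>q9; q4-1>q10; q5-0>q11; q5-1>q12; q6-0>q13; q6-1>q14; q7-0>q7; q7-1>q8; q8-0>q9; q8-1>q10; q9-0>q11; q9-1>q12; q10-0>q13; q10-1>q14; q11-0>q7; q11-1>q8; q12-0>q9; q12-1>q10; q13-0>q11; q13-1>q12; q14-0>q13; q14-1>q14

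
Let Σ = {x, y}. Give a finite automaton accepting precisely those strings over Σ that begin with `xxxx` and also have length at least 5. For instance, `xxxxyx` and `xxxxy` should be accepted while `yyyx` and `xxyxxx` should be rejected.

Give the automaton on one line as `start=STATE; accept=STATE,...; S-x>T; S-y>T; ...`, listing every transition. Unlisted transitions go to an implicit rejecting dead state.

Run two small machines in parallel and take their product. One (6 states) tracks whether the input so far still matches the prefix `xxxx`; the other (7 states) tracks the input length, saturating at 6. Each combined state is a pair, one component from each; accept when both components accept. Equivalent product states are then merged.
With 7 states:
        x   y  
>  s0   s1  s2 
   s1   s3  s2 
   s2   s2  s2 
   s3   s4  s2 
   s4   s5  s2 
   s5   s6  s6 
 * s6   s6  s6 
(> = start, * = accepting)

start=s0; accept=s6; s0-x>s1; s0-y>s2; s1-x>s3; s1-y>s2; s2-x>s2; s2-y>s2; s3-x>s4; s3-y>s2; s4-x>s5; s4-y>s2; s5-x>s6; s5-y>s6; s6-x>s6; s6-y>s6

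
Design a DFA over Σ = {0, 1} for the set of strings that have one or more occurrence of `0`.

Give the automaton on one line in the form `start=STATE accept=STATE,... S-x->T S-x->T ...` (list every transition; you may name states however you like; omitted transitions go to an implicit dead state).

start=q0 accept=q1,q2 q0-0->q1 q0-1->q0 q1-0->q2 q1-1->q1 q2-0->q2 q2-1->q2

Count `0`s, saturating at 2: state q0 means no `0` yet, q1 means one `0` seen, q2 means more than one. Each `0` increments (capped at q2); other symbols loop. Accept from {q1, q2}.
        0   1  
>  q0   q1  q0 
 * q1   q2  q1 
 * q2   q2  q2 
(> = start, * = accepting)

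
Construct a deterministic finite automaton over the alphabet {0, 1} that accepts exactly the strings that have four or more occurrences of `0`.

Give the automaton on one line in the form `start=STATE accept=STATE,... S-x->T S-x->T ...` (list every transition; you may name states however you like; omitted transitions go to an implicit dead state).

Only the number of `0`s matters, and only up to 5. Make a chain S0 → S1 → S2 → S3 → S4 → S5 advanced by each `0` (with S5 absorbing); every other symbol self-loops. The accepting set is {S4, S5}.
With 6 states:
        0   1  
>  S0   S1  S0 
   S1   S2  S1 
   S2   S3  S2 
   S3   S4  S3 
 * S4   S5  S4 
 * S5   S5  S5 
(> = start, * = accepting)

start=S0 accept=S4,S5 S0-0->S1 S0-1->S0 S1-0->S2 S1-1->S1 S2-0->S3 S2-1->S2 S3-0->S4 S3-1->S3 S4-0->S5 S4-1->S4 S5-0->S5 S5-1->S5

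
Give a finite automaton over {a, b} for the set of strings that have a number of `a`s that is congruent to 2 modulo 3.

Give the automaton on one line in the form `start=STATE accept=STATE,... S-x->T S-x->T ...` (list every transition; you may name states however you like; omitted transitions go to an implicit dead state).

start=q0 accept=q2 q0-a->q1 q0-b->q0 q1-a->q2 q1-b->q1 q2-a->q0 q2-b->q2

Keep the running count of `a`s modulo 3: each `a` advances along the cycle q0 → q1 → q2 → q0 while other symbols loop. Accept at q2.
With 3 states:
        a   b  
>  q0   q1  q0 
   q1   q2  q1 
 * q2   q0  q2 
(> = start, * = accepting)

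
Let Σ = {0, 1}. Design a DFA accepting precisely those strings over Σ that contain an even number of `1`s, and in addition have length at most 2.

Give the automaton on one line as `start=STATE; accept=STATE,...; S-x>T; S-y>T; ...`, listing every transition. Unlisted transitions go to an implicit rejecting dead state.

Build one automaton per condition and run them in lockstep. One (2 states) tracks the count of `1`s modulo 2; the other (4 states) tracks the input length, saturating at 3. Each combined state is a pair, one component from each; accept when both components accept. After merging equivalent states the machine shrinks.
A 5-state machine:
        0   1  
>* s0   s1  s2 
 * s1   s3  s4 
   s2   s4  s3 
 * s3   s4  s4 
   s4   s4  s4 
(> = start, * = accepting)

start=s0; accept=s0,s1,s3; s0-0>s1; s0-1>s2; s1-0>s3; s1-1>s4; s2-0>s4; s2-1>s3; s3-0>s4; s3-1>s4; s4-0>s4; s4-1>s4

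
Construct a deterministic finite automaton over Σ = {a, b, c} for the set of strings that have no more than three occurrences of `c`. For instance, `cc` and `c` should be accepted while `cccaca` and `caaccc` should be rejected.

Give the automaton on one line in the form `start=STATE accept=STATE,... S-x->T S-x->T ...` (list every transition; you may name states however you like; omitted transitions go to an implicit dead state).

start=s0 accept=s0,s1,s2,s3 s0-a->s0 s0-b->s0 s0-c->s1 s1-a->s1 s1-b->s1 s1-c->s2 s2-a->s2 s2-b->s2 s2-c->s3 s3-a->s3 s3-b->s3 s3-c->s4 s4-a->s4 s4-b->s4 s4-c->s4

Only the number of `c`s matters, and only up to 4. Make a chain s0 → s1 → s2 → s3 → s4 advanced by each `c` (with s4 absorbing); every other symbol self-loops. The accepting set is {s0, s1, s2, s3}.
A 5-state machine:
        a   b   c  
>* s0   s0  s0  s1 
 * s1   s1  s1  s2 
 * s2   s2  s2  s3 
 * s3   s3  s3  s4 
   s4   s4  s4  s4 
(> = start, * = accepting)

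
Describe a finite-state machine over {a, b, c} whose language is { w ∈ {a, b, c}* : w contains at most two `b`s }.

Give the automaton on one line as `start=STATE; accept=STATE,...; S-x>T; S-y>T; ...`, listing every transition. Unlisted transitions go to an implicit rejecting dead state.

start=q0; accept=q0,q1,q2; q0-a>q0; q0-b>q1; q0-c>q0; q1-a>q1; q1-b>q2; q1-c>q1; q2-a>q2; q2-b>q3; q2-c>q2; q3-a>q3; q3-b>q3; q3-c>q3

Only the number of `b`s matters, and only up to 3. Make a chain q0 → q1 → q2 → q3 advanced by each `b` (with q3 absorbing); every other symbol self-loops. The accepting set is {q0, q1, q2}.
        a   b   c  
>* q0   q0  q1  q0 
 * q1   q1  q2  q1 
 * q2   q2  q3  q2 
   q3   q3  q3  q3 
(> = start, * = accepting)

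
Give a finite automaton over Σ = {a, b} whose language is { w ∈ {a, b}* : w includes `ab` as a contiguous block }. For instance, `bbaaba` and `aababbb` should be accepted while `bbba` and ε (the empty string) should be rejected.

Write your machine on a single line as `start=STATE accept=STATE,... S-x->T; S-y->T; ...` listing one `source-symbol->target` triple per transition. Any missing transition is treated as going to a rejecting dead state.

Track how much of `ab` has been matched so far: state S0 is no progress, S2 is the absorbing accept state reached once `ab` has occurred. Intermediate states record partial matches; on a mismatch, fall back to the longest reusable overlap.
        a   b  
>  S0   S1  S0 
   S1   S1  S2 
 * S2   S2  S2 
(> = start, * = accepting)

start=S0; accept=S2; S0-a->S1; S0-b->S0; S1-a->S1; S1-b->S2; S2-a->S2; S2-b->S2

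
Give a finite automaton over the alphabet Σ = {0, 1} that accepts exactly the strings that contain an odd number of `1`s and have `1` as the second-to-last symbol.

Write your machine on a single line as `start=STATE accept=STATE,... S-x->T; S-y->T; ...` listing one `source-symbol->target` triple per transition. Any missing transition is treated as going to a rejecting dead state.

Build one automaton per condition and run them in lockstep. One (2 states) tracks the count of `1`s modulo 2; the other (7 states) tracks the last 2 symbols read. Each combined state is a pair, one component from each; accept when both components accept. Minimizing collapses redundant product states.
6 states suffice.
        0   1  
>  S0   S0  S1 
   S1   S2  S3 
 * S2   S4  S3 
   S3   S0  S5 
   S4   S4  S3 
 * S5   S2  S3 
(> = start, * = accepting)

start=S0; accept=S2,S5; S0-0->S0; S0-1->S1; S1-0->S2; S1-1->S3; S2-0->S4; S2-1->S3; S3-0->S0; S3-1->S5; S4-0->S4; S4-1->S3; S5-0->S2; S5-1->S3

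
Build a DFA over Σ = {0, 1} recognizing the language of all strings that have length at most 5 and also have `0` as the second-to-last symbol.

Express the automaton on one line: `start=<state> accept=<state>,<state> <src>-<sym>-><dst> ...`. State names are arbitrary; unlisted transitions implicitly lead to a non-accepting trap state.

start=S0 accept=S3,S4,S7,S8,S11,S12 S0-0->S1 S0-1->S2 S1-0->S3 S1-1->S4 S2-0->S5 S2-1->S6 S3-0->S7 S3-1->S8 S4-0->S9 S4-1->S10 S5-0->S7 S5-1->S8 S6-0->S9 S6-1->S10 S7-0->S11 S7-1->S12 S8-0->S13 S8-1->S14 S9-0->S11 S9-1->S12 S10-0->S13 S10-1->S14 S11-0->S12 S11-1->S12 S12-0->S14 S12-1->S14 S13-0->S12 S13-1->S12 S14-0->S14 S14-1->S14

Run two small machines in parallel and take their product. One (7 states) tracks the input length, saturating at 6; the other (7 states) tracks the last 2 symbols read. Each combined state is a pair, one component from each; accept when both components accept. Equivalent product states are then merged.
With 15 states:
          0    1  
>  S0     S1   S2 
   S1     S3   S4 
   S2     S5   S6 
 * S3     S7   S8 
 * S4     S9  S10 
   S5     S7   S8 
   S6     S9  S10 
 * S7    S11  S12 
 * S8    S13  S14 
   S9    S11  S12 
   S10   S13  S14 
 * S11   S12  S12 
 * S12   S14  S14 
   S13   S12  S12 
   S14   S14  S14 
(> = start, * = accepting)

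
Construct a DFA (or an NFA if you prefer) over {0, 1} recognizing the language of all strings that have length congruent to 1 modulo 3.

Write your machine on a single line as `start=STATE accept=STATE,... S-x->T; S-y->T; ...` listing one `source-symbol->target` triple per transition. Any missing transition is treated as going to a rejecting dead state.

start=q0; accept=q1; q0-0->q1; q0-1->q1; q1-0->q2; q1-1->q2; q2-0->q0; q2-1->q0

Count input length modulo 3: every symbol advances one step around the cycle q0 → q1 → q2 → q0. Accept at q1.
A 3-state machine:
        0   1  
>  q0   q1  q1 
 * q1   q2  q2 
   q2   q0  q0 
(> = start, * = accepting)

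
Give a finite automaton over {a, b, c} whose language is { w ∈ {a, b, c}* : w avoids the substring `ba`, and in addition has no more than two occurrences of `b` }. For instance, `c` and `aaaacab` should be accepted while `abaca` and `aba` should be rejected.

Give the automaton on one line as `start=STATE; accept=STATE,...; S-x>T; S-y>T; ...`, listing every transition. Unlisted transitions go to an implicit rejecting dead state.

start=q0; accept=q0,q1,q3,q4,q5; q0-a>q0; q0-b>q1; q0-c>q0; q1-a>q2; q1-b>q3; q1-c>q4; q2-a>q2; q2-b>q2; q2-c>q2; q3-a>q2; q3-b>q2; q3-c>q5; q4-a>q4; q4-b>q3; q4-c>q4; q5-a>q5; q5-b>q2; q5-c>q5

Build one automaton per condition and run them in lockstep. One (3 states) tracks partial matches of the forbidden pattern `ba`; the other (4 states) tracks the count of `b`s, saturating at 3. Each combined state is a pair, one component from each; accept when both components accept. Equivalent product states are then merged.
        a   b   c  
>* q0   q0  q1  q0 
 * q1   q2  q3  q4 
   q2   q2  q2  q2 
 * q3   q2  q2  q5 
 * q4   q4  q3  q4 
 * q5   q5  q2  q5 
(> = start, * = accepting)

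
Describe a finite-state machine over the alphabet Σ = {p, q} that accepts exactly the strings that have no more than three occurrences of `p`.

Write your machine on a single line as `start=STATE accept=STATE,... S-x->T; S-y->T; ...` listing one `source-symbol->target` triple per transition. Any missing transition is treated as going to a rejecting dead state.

Count `p`s, saturating at 4: states s0 through s3 mean 0 through 3 `p`s seen; s4 means more than 3. Each `p` increments (capped at s4); other symbols loop. Accept from {s0, s1, s2, s3}.
With 5 states:
        p   q  
>* s0   s1  s0 
 * s1   s2  s1 
 * s2   s3  s2 
 * s3   s4  s3 
   s4   s4  s4 
(> = start, * = accepting)

start=s0; accept=s0,s1,s2,s3; s0-p->s1; s0-q->s0; s1-p->s2; s1-q->s1; s2-p->s3; s2-q->s2; s3-p->s4; s3-q->s3; s4-p->s4; s4-q->s4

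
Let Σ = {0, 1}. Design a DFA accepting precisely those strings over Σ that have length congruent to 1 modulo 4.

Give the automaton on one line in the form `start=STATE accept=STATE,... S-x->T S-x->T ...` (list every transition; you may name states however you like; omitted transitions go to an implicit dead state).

Count input length modulo 4: every symbol advances one step around the cycle S0 → S1 → S2 → S3 → S0. Accept at S1.
A 4-state machine:
        0   1  
>  S0   S1  S1 
 * S1   S2  S2 
   S2   S3  S3 
   S3   S0  S0 
(> = start, * = accepting)

start=S0 accept=S1 S0-0->S1 S0-1->S1 S1-0->S2 S1-1->S2 S2-0->S3 S2-1->S3 S3-0->S0 S3-1->S0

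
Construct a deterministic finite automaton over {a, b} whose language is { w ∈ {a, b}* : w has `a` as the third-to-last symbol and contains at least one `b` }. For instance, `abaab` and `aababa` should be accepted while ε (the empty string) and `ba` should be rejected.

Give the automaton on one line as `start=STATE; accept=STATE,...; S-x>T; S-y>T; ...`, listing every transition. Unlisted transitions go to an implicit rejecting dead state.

Build one automaton per condition and run them in lockstep. The first has 15 states tracking the last 3 symbols read; the second has 3 states tracking the count of `b`s, saturating at 2. A product state is a pair (one from each), accepting exactly when both do. Minimizing collapses redundant product states.
11 states suffice.
          a    b  
>  q0     q1   q2 
   q1     q3   q4 
   q2     q5   q2 
   q3     q3   q6 
   q4     q7   q8 
   q5     q9   q4 
 * q6     q7   q8 
 * q7     q9   q4 
 * q8     q5   q2 
   q9    q10   q6 
 * q10   q10   q6 
(> = start, * = accepting)

start=q0; accept=q6,q7,q8,q10; q0-a>q1; q0-b>q2; q1-a>q3; q1-b>q4; q2-a>q5; q2-b>q2; q3-a>q3; q3-b>q6; q4-a>q7; q4-b>q8; q5-a>q9; q5-b>q4; q6-a>q7; q6-b>q8; q7-a>q9; q7-b>q4; q8-a>q5; q8-b>q2; q9-a>q10; q9-b>q6; q10-a>q10; q10-b>q6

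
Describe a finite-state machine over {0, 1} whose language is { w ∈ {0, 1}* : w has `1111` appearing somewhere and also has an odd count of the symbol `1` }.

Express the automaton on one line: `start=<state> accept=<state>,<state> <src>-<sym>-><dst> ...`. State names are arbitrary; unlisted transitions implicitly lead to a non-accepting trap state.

start=A accept=J A-0->A A-1->B B-0->C B-1->D C-0->C C-1->E D-0->A D-1->F E-0->A E-1->G F-0->C F-1->H G-0->C G-1->I H-0->H H-1->J I-0->A I-1->J J-0->J J-1->H

Build one automaton per condition and run them in lockstep. The first has 5 states tracking whether and how much of `1111` has been seen; the second has 2 states tracking the count of `1`s modulo 2. A product state is a pair (one from each), accepting exactly when both do.
A 10-state machine:
       0  1 
>  A   A  B 
   B   C  D 
   C   C  E 
   D   A  F 
   E   A  G 
   F   C  H 
   G   C  I 
   H   H  J 
   I   A  J 
 * J   J  H 
(> = start, * = accepting)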